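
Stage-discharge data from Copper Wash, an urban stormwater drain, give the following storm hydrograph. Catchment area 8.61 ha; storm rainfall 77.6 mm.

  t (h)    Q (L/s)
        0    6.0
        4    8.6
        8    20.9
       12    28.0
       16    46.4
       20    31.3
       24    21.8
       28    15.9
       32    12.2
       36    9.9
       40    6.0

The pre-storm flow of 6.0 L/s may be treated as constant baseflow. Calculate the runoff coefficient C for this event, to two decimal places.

C ≈ 0.30

ΣQ_DR = 141.0 L/s; V = ΣQ_DR·Δt = 2.030 × 10^6 L.
Runoff depth d = V / A = 23.58 mm.
C = d / P = 23.58 / 77.6 = 0.30.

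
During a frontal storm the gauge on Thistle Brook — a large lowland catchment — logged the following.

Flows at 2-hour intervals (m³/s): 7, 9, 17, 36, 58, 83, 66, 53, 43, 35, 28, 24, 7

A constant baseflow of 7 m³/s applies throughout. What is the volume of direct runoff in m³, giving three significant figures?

V ≈ 2.70 × 10^6 m³

Direct-runoff ordinates (Q − Q_b): 0.0, 2.0, 10.0, 29.0, 51.0, 76.0, 59.0, 46.0, 36.0, 28.0, 21.0, 17.0, 0.0 m³/s.
ΣQ_DR = 375.0 m³/s.
With Δt = 2 h = 7200 s, V = ΣQ_DR · Δt = 375.0 × 7200 = 2.70 × 10^6 m³.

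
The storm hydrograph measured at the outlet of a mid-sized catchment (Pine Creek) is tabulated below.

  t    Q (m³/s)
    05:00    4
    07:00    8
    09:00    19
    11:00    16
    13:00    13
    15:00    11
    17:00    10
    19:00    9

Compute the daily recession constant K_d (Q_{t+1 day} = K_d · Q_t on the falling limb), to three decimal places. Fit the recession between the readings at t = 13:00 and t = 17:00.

Between t = 13:00 and t = 17:00 the flow falls from 13 to 10 m³/s over 2×2 h = 4 h.
Per-interval ratio K = (10/13)^(1/2) = 0.8771; K_d = K^(24/2) = 0.207.

K_d ≈ 0.207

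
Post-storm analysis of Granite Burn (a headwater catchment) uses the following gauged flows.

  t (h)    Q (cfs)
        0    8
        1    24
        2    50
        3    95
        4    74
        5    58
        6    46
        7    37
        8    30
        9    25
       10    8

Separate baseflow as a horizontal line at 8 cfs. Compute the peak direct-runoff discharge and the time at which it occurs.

Subtracting baseflow gives direct-runoff ordinates: 0.0, 16.0, 42.0, 87.0, 66.0, 50.0, 38.0, 29.0, 22.0, 17.0, 0.0 cfs.
The maximum is 87.0 cfs, occurring at the reading for t = 3 h.

Q_p = 87.0 cfs at t = 3 h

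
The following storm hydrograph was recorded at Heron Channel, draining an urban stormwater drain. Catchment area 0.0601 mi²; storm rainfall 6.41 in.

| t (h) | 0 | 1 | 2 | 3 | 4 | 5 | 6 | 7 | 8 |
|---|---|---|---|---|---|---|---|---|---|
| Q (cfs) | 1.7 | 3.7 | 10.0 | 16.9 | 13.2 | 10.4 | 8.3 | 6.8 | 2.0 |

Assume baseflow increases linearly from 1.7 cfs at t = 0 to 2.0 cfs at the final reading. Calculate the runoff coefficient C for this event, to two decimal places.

ΣQ_DR = 56.35 cfs; V = ΣQ_DR·Δt = 2.029 × 10^5 ft³.
Runoff depth d = V / A = 1.453 in.
C = d / P = 1.453 / 6.41 = 0.23.

C ≈ 0.23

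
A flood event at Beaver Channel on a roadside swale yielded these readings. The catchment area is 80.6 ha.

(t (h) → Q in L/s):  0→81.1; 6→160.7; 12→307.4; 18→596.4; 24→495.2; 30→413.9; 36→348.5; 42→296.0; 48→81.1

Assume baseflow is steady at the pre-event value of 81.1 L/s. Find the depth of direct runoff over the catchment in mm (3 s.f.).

d ≈ 54.9 mm

Direct runoff: 0.0, 79.6, 226.3, 515.3, 414.1, 332.8, 267.4, 214.9, 0.0 L/s; ΣQ_DR = 2050 L/s.
V = ΣQ_DR · Δt = 2050 × 21600 s = 4.429 × 10^7 L.
Over A = 80.6 ha, depth = V / A = 54.9 mm.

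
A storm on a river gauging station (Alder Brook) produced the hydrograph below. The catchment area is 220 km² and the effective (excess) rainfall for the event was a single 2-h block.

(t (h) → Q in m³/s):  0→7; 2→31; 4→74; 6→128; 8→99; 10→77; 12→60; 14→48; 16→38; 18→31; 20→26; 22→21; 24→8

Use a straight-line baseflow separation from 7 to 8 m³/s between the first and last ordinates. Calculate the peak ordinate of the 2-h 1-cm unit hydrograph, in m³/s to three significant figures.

U_p ≈ 67.0 m³/s

Direct runoff: 0.00, 23.92, 66.83, 120.75, 91.67, 69.58, 52.50, 40.42, 30.33, 23.25, 18.17, 13.08, 0.00 m³/s; ΣQ_DR = 550.5 m³/s, peak = 120.75 m³/s.
Runoff depth d = ΣQ_DR·Δt / A = 550.5 × 7200 / (220 km²) = 18.02 mm.
The 1-cm UH is the DRH scaled by (10 mm)/d, so U_p = 120.75 × 10/18.02 = 67.0 m³/s.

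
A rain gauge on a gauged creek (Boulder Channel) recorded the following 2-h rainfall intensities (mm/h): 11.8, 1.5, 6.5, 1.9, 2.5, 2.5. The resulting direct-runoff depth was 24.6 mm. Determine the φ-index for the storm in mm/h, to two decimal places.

Only the 2 blocks with intensity above φ contribute runoff: 11.8, 6.5 mm/h.
Σ(I−φ)·Δt = d  ⇒  (11.8+6.5 − 2φ)·2 = 24.6
φ = (18.30 − 24.6/2) / 2 = 3.00 mm/h.

φ ≈ 3.00 mm/h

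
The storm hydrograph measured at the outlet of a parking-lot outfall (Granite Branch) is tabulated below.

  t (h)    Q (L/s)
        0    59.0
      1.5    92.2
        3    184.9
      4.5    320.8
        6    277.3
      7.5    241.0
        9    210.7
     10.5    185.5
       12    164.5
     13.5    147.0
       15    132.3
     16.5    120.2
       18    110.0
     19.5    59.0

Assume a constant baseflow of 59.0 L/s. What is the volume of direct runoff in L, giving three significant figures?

V ≈ 7.98 × 10^6 L

Direct-runoff ordinates (Q − Q_b): 0.0, 33.2, 125.9, 261.8, 218.3, 182.0, 151.7, 126.5, 105.5, 88.0, 73.3, 61.2, 51.0, 0.0 L/s.
ΣQ_DR = 1478 L/s.
With Δt = 1.5 h = 5400 s, V = ΣQ_DR · Δt = 1478 × 5400 = 7.98 × 10^6 L.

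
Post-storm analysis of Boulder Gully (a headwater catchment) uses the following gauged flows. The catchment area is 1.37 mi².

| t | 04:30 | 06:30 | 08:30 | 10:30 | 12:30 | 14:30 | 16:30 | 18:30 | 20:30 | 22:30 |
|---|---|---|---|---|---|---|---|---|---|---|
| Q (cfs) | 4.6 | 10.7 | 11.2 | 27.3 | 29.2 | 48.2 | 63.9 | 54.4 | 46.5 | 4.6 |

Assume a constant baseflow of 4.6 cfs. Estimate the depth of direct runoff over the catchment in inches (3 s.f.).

Direct runoff: 0.0, 6.1, 6.6, 22.7, 24.6, 43.6, 59.3, 49.8, 41.9, 0.0 cfs; ΣQ_DR = 254.6 cfs.
V = ΣQ_DR · Δt = 254.6 × 7200 s = 1.833 × 10^6 ft³.
Over A = 1.37 mi², depth = V / A = 0.576 in.

d ≈ 0.576 in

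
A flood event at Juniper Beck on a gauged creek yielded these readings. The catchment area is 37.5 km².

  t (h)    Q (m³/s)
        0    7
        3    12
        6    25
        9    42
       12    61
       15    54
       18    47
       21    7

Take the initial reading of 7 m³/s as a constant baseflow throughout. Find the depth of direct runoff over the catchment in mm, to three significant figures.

Direct runoff: 0.0, 5.0, 18.0, 35.0, 54.0, 47.0, 40.0, 0.0 m³/s; ΣQ_DR = 199.0 m³/s.
V = ΣQ_DR · Δt = 199.0 × 10800 s = 2.149 × 10^6 m³.
Over A = 37.5 km², depth = V / A = 57.3 mm.

d ≈ 57.3 mm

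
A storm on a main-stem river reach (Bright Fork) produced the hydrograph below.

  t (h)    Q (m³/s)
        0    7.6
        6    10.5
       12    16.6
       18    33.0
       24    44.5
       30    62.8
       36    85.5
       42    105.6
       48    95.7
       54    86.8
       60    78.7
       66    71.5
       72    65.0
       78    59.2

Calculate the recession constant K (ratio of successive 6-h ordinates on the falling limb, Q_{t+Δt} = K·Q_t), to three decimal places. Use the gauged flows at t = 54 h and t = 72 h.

K ≈ 0.908

Using the recession-limb readings at t = 54 h and t = 72 h: Q falls from 86.8 to 65.0 m³/s over 3 intervals.
K = (Q₂/Q₁)^(1/3) = (65.0/86.8)^(1/3) = 0.908.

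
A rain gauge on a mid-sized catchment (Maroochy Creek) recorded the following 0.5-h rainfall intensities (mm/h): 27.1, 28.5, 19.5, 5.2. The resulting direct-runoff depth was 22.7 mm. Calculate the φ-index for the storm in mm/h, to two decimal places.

φ ≈ 9.90 mm/h

Only the 3 blocks with intensity above φ contribute runoff: 27.1, 28.5, 19.5 mm/h.
Σ(I−φ)·Δt = d  ⇒  (27.1+28.5+19.5 − 3φ)·0.5 = 22.7
φ = (75.10 − 22.7/0.5) / 3 = 9.90 mm/h.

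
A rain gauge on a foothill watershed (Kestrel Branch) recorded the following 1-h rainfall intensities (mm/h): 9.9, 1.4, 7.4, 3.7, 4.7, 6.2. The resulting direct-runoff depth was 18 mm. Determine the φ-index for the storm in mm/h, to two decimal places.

φ ≈ 2.78 mm/h

Only the 5 blocks with intensity above φ contribute runoff: 9.9, 7.4, 3.7, 4.7, 6.2 mm/h.
Σ(I−φ)·Δt = d  ⇒  (9.9+7.4+3.7+4.7+6.2 − 5φ)·1 = 18
φ = (31.90 − 18/1) / 5 = 2.78 mm/h.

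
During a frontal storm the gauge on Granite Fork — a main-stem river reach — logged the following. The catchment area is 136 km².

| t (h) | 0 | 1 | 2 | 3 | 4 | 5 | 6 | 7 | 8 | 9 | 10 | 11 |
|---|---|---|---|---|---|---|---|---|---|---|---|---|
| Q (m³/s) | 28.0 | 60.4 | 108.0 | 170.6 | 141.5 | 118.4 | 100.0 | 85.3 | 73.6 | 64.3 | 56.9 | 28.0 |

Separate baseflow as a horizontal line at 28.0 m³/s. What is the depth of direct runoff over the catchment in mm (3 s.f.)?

d ≈ 18.5 mm

Direct runoff: 0.0, 32.4, 80.0, 142.6, 113.5, 90.4, 72.0, 57.3, 45.6, 36.3, 28.9, 0.0 m³/s; ΣQ_DR = 699.0 m³/s.
V = ΣQ_DR · Δt = 699.0 × 3600 s = 2.516 × 10^6 m³.
Over A = 136 km², depth = V / A = 18.5 mm.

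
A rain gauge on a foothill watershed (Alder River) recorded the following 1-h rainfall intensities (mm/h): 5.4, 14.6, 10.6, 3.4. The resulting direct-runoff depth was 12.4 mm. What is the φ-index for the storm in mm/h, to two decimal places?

φ ≈ 6.40 mm/h

Only the 2 blocks with intensity above φ contribute runoff: 14.6, 10.6 mm/h.
Σ(I−φ)·Δt = d  ⇒  (14.6+10.6 − 2φ)·1 = 12.4
φ = (25.20 − 12.4/1) / 2 = 6.40 mm/h.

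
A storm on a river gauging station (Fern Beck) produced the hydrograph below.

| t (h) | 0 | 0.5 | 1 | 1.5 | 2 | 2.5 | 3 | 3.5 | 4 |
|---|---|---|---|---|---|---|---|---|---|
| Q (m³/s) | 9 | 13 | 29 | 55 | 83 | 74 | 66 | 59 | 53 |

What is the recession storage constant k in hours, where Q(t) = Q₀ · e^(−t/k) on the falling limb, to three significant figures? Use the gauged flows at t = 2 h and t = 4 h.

k ≈ 4.46 h

On the falling limb, Q drops from 83 to 53 m³/s between t = 2 h and t = 4 h (Δt = 2 h).
k = −Δt / ln(Q₂/Q₁) = −2 / ln(53/83) = 4.46 h.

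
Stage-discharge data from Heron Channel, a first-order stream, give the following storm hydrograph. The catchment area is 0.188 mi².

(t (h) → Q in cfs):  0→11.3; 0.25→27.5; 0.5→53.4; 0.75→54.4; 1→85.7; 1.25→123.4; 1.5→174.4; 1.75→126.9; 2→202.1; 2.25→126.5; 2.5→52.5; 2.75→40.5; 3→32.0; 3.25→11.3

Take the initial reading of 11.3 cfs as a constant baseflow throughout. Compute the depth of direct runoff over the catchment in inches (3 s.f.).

d ≈ 1.99 in

Direct runoff: 0.0, 16.2, 42.1, 43.1, 74.4, 112.1, 163.1, 115.6, 190.8, 115.2, 41.2, 29.2, 20.7, 0.0 cfs; ΣQ_DR = 963.7 cfs.
V = ΣQ_DR · Δt = 963.7 × 900 s = 8.673 × 10^5 ft³.
Over A = 0.188 mi², depth = V / A = 1.99 in.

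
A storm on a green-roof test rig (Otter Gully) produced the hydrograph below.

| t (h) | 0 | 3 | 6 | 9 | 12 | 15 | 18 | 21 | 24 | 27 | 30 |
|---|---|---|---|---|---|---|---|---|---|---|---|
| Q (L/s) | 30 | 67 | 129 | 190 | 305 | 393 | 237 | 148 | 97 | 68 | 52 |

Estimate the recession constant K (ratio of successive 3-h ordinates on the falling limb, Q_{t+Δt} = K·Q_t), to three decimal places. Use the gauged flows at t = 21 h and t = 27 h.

Using the recession-limb readings at t = 21 h and t = 27 h: Q falls from 148 to 68 L/s over 2 intervals.
K = (Q₂/Q₁)^(1/2) = (68/148)^(1/2) = 0.678.

K ≈ 0.678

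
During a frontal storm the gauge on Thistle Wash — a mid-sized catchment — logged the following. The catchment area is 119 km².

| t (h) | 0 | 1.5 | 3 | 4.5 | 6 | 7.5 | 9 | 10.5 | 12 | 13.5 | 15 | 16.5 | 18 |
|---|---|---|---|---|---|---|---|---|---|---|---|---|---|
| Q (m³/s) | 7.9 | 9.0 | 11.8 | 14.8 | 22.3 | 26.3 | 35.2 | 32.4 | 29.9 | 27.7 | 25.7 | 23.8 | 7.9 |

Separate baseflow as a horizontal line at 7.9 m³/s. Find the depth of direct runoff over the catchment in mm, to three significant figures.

d ≈ 7.81 mm

Direct runoff: 0.0, 1.1, 3.9, 6.9, 14.4, 18.4, 27.3, 24.5, 22.0, 19.8, 17.8, 15.9, 0.0 m³/s; ΣQ_DR = 172.0 m³/s.
V = ΣQ_DR · Δt = 172.0 × 5400 s = 9.288 × 10^5 m³.
Over A = 119 km², depth = V / A = 7.81 mm.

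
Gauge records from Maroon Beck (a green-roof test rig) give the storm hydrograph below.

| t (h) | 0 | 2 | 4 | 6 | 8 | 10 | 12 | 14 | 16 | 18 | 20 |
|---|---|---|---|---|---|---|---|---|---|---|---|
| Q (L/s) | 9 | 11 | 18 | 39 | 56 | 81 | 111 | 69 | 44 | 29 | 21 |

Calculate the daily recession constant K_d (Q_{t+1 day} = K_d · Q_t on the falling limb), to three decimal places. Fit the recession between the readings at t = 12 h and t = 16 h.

Between t = 12 h and t = 16 h the flow falls from 111 to 44 L/s over 2×2 h = 4 h.
Per-interval ratio K = (44/111)^(1/2) = 0.6296; K_d = K^(24/2) = 0.004.

K_d ≈ 0.004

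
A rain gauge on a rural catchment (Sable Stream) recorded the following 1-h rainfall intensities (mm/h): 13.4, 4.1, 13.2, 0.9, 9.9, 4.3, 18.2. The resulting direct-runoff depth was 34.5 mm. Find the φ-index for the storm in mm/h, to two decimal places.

Only the 4 blocks with intensity above φ contribute runoff: 13.4, 13.2, 9.9, 18.2 mm/h.
Σ(I−φ)·Δt = d  ⇒  (13.4+13.2+9.9+18.2 − 4φ)·1 = 34.5
φ = (54.70 − 34.5/1) / 4 = 5.05 mm/h.

φ ≈ 5.05 mm/h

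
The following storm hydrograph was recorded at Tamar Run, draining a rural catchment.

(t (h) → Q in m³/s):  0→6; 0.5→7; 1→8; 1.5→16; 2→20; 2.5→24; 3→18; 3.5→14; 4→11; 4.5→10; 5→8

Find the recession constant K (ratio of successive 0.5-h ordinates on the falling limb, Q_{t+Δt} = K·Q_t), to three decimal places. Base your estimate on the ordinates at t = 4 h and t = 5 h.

Using the recession-limb readings at t = 4 h and t = 5 h: Q falls from 11 to 8 m³/s over 2 intervals.
K = (Q₂/Q₁)^(1/2) = (8/11)^(1/2) = 0.853.

K ≈ 0.853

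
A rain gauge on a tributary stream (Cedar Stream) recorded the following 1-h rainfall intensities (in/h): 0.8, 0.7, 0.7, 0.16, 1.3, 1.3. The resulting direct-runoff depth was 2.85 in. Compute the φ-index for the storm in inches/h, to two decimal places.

Only the 5 blocks with intensity above φ contribute runoff: 0.8, 0.7, 0.7, 1.3, 1.3 in/h.
Σ(I−φ)·Δt = d  ⇒  (0.8+0.7+0.7+1.3+1.3 − 5φ)·1 = 2.85
φ = (4.800 − 2.85/1) / 5 = 0.39 in/h.

φ ≈ 0.39 in/h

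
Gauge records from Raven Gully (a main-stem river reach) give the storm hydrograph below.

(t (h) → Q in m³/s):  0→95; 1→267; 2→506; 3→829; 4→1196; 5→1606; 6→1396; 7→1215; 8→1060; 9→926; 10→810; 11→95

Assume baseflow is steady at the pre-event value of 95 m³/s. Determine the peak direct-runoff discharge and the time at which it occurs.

Q_p = 1511.0 m³/s at t = 5 h

Subtracting baseflow gives direct-runoff ordinates: 0.0, 172.0, 411.0, 734.0, 1101.0, 1511.0, 1301.0, 1120.0, 965.0, 831.0, 715.0, 0.0 m³/s.
The maximum is 1511.0 m³/s, occurring at the reading for t = 5 h.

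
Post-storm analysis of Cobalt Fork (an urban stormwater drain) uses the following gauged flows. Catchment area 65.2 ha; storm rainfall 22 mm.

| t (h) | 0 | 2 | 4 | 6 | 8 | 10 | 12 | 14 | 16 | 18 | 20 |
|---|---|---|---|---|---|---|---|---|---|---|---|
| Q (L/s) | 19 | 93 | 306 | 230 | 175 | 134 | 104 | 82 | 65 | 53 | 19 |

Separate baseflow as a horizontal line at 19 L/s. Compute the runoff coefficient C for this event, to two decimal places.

C ≈ 0.54

ΣQ_DR = 1071 L/s; V = ΣQ_DR·Δt = 7.711 × 10^6 L.
Runoff depth d = V / A = 11.83 mm.
C = d / P = 11.83 / 22 = 0.54.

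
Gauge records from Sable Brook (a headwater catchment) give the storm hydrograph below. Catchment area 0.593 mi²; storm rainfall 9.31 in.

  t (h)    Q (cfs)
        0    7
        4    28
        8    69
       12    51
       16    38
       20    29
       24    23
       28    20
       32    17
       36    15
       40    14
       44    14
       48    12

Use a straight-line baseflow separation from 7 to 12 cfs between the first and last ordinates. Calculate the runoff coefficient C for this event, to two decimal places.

C ≈ 0.24

ΣQ_DR = 213.5 cfs; V = ΣQ_DR·Δt = 3.074 × 10^6 ft³.
Runoff depth d = V / A = 2.232 in.
C = d / P = 2.232 / 9.31 = 0.24.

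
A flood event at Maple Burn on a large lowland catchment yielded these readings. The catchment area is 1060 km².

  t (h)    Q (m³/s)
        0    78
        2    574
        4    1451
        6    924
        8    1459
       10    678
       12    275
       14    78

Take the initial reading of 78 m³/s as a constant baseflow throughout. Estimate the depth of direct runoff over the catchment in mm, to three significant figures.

d ≈ 33.2 mm

Direct runoff: 0.0, 496.0, 1373.0, 846.0, 1381.0, 600.0, 197.0, 0.0 m³/s; ΣQ_DR = 4893 m³/s.
V = ΣQ_DR · Δt = 4893 × 7200 s = 3.523 × 10^7 m³.
Over A = 1060 km², depth = V / A = 33.2 mm.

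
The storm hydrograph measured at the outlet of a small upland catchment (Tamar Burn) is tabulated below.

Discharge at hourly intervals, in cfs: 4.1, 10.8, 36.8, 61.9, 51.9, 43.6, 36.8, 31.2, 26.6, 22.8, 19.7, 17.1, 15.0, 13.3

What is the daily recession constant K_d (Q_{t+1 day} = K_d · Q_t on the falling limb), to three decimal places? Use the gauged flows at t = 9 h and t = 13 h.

Between t = 9 h and t = 13 h the flow falls from 22.8 to 13.3 cfs over 4×1 h = 4 h.
Per-interval ratio K = (13.3/22.8)^(1/4) = 0.8739; K_d = K^(24/1) = 0.039.

K_d ≈ 0.039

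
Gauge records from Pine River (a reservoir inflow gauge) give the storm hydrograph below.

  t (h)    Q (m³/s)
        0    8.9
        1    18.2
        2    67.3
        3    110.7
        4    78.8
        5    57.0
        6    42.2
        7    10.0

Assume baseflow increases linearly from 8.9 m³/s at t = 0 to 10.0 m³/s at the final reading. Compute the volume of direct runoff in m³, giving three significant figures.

V ≈ 1.14 × 10^6 m³

Direct-runoff ordinates (Q − Q_b): 0.00, 9.14, 58.09, 101.33, 69.27, 47.31, 32.36, 0.00 m³/s.
ΣQ_DR = 317.5 m³/s.
With Δt = 1 h = 3600 s, V = ΣQ_DR · Δt = 317.5 × 3600 = 1.14 × 10^6 m³.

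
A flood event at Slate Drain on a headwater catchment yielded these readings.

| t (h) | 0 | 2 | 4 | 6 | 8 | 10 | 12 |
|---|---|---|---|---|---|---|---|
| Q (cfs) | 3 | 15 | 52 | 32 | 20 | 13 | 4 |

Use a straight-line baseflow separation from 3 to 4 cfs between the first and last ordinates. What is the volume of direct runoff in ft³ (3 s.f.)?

V ≈ 8.24 × 10^5 ft³

Direct-runoff ordinates (Q − Q_b): 0.00, 11.83, 48.67, 28.50, 16.33, 9.17, 0.00 cfs.
ΣQ_DR = 114.5 cfs.
With Δt = 2 h = 7200 s, V = ΣQ_DR · Δt = 114.5 × 7200 = 8.24 × 10^5 ft³.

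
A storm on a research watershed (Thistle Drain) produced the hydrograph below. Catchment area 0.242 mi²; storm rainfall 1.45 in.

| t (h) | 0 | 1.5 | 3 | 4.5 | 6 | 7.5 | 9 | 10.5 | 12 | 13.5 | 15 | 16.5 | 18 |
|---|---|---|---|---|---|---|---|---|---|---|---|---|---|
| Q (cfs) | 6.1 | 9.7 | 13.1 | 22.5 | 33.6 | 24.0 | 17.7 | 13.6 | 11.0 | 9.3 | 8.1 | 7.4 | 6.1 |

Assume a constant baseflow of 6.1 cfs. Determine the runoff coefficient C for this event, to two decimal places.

ΣQ_DR = 102.9 cfs; V = ΣQ_DR·Δt = 5.557 × 10^5 ft³.
Runoff depth d = V / A = 0.9883 in.
C = d / P = 0.9883 / 1.45 = 0.68.

C ≈ 0.68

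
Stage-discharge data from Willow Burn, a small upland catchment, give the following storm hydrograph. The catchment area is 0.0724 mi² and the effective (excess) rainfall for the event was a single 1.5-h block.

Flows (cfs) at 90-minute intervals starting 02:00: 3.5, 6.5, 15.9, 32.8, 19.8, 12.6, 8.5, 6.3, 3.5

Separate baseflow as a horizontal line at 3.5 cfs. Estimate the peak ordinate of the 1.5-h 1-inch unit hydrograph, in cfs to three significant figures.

U_p ≈ 11.7 cfs

Direct runoff: 0.0, 3.0, 12.4, 29.3, 16.3, 9.1, 5.0, 2.8, 0.0 cfs; ΣQ_DR = 77.90 cfs, peak = 29.3 cfs.
Runoff depth d = ΣQ_DR·Δt / A = 77.90 × 5400 / (0.0724 mi²) = 2.501 in.
The 1-inch UH is the DRH scaled by (1 in)/d, so U_p = 29.3 × 1/2.501 = 11.7 cfs.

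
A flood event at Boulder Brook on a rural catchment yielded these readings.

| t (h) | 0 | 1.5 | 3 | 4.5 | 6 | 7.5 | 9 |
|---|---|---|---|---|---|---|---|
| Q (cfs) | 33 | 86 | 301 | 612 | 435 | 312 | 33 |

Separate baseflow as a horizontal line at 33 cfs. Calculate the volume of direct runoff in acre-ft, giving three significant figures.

Direct-runoff ordinates (Q − Q_b): 0.0, 53.0, 268.0, 579.0, 402.0, 279.0, 0.0 cfs.
ΣQ_DR = 1581 cfs.
With Δt = 1.5 h = 5400 s, V = ΣQ_DR · Δt = 1581 × 5400 = 8.54 × 10^6 ft³ = 196 acre-ft.

V ≈ 196 acre-ft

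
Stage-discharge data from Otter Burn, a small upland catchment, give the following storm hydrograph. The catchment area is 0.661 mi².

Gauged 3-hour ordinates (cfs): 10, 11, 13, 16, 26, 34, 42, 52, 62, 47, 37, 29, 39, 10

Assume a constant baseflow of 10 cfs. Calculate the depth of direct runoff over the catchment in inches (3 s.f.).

Direct runoff: 0.0, 1.0, 3.0, 6.0, 16.0, 24.0, 32.0, 42.0, 52.0, 37.0, 27.0, 19.0, 29.0, 0.0 cfs; ΣQ_DR = 288.0 cfs.
V = ΣQ_DR · Δt = 288.0 × 10800 s = 3.110 × 10^6 ft³.
Over A = 0.661 mi², depth = V / A = 2.03 in.

d ≈ 2.03 in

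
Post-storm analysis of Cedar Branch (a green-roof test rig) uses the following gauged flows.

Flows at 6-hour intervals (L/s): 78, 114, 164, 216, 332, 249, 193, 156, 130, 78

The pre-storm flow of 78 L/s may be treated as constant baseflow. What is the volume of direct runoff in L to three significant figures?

Direct-runoff ordinates (Q − Q_b): 0.0, 36.0, 86.0, 138.0, 254.0, 171.0, 115.0, 78.0, 52.0, 0.0 L/s.
ΣQ_DR = 930.0 L/s.
With Δt = 6 h = 21600 s, V = ΣQ_DR · Δt = 930.0 × 21600 = 2.01 × 10^7 L.

V ≈ 2.01 × 10^7 L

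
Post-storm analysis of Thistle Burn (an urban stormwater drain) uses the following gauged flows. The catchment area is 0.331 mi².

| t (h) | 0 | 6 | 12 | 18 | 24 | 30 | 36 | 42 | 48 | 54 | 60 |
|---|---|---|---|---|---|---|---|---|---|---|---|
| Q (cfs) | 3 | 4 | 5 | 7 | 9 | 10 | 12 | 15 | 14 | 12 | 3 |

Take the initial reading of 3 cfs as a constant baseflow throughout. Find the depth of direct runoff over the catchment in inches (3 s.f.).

d ≈ 1.71 in

Direct runoff: 0.0, 1.0, 2.0, 4.0, 6.0, 7.0, 9.0, 12.0, 11.0, 9.0, 0.0 cfs; ΣQ_DR = 61.00 cfs.
V = ΣQ_DR · Δt = 61.00 × 21600 s = 1.318 × 10^6 ft³.
Over A = 0.331 mi², depth = V / A = 1.71 in.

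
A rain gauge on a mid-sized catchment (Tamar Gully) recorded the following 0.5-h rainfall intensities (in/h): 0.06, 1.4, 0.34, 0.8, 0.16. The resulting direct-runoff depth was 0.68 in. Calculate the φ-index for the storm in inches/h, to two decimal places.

Only the 2 blocks with intensity above φ contribute runoff: 1.4, 0.8 in/h.
Σ(I−φ)·Δt = d  ⇒  (1.4+0.8 − 2φ)·0.5 = 0.68
φ = (2.200 − 0.68/0.5) / 2 = 0.42 in/h.

φ ≈ 0.42 in/h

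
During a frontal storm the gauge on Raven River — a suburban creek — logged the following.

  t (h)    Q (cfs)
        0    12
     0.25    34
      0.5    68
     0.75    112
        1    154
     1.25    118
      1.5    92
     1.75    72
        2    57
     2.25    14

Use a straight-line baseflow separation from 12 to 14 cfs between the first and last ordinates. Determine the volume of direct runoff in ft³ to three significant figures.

Direct-runoff ordinates (Q − Q_b): 0.00, 21.78, 55.56, 99.33, 141.11, 104.89, 78.67, 58.44, 43.22, 0.00 cfs.
ΣQ_DR = 603.0 cfs.
With Δt = 0.25 h = 900 s, V = ΣQ_DR · Δt = 603.0 × 900 = 5.43 × 10^5 ft³.

V ≈ 5.43 × 10^5 ft³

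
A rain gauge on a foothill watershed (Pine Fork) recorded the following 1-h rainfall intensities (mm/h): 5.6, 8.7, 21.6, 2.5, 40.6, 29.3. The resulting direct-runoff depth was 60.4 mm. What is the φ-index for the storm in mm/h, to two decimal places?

Only the 3 blocks with intensity above φ contribute runoff: 21.6, 40.6, 29.3 mm/h.
Σ(I−φ)·Δt = d  ⇒  (21.6+40.6+29.3 − 3φ)·1 = 60.4
φ = (91.50 − 60.4/1) / 3 = 10.37 mm/h.

φ ≈ 10.37 mm/h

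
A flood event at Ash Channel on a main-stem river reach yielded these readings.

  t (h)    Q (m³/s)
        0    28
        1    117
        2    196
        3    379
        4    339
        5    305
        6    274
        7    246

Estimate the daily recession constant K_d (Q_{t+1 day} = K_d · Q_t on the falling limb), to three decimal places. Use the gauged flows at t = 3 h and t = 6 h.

Between t = 3 h and t = 6 h the flow falls from 379 to 274 m³/s over 3×1 h = 3 h.
Per-interval ratio K = (274/379)^(1/3) = 0.8975; K_d = K^(24/1) = 0.075.

K_d ≈ 0.075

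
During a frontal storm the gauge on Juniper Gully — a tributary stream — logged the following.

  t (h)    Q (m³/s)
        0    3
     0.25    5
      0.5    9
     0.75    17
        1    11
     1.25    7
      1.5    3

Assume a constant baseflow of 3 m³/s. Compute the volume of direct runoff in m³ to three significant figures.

V ≈ 30600 m³

Direct-runoff ordinates (Q − Q_b): 0.0, 2.0, 6.0, 14.0, 8.0, 4.0, 0.0 m³/s.
ΣQ_DR = 34.00 m³/s.
With Δt = 0.25 h = 900 s, V = ΣQ_DR · Δt = 34.00 × 900 = 30600 m³.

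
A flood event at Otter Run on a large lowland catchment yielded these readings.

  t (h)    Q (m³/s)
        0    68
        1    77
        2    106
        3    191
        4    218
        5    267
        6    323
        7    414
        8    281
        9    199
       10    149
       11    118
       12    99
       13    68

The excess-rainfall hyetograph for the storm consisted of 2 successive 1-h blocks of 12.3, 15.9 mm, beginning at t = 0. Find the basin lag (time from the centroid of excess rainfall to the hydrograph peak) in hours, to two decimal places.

Centroid of excess rainfall: t_c = Σ P_i·t̄_i / ΣP_i = 1.0638 h (block centres at 0.5, 1.5 h).
Hydrograph peak occurs at t = 7 h, so basin lag t_L = 7 − 1.0638 = 5.94 h.

t_L ≈ 5.94 h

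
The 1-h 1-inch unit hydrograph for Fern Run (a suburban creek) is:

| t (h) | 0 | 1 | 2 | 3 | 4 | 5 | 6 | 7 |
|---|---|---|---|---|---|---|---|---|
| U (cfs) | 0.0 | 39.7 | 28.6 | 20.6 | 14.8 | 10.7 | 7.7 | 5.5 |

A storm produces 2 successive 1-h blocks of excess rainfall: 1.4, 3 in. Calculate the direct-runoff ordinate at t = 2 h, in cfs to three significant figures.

Q ≈ 159 cfs

By discrete convolution, Q_j = Σ (P_i / 1 in) · U_{j−i}.
At t = 2 h (j=2): Q = (1.4/1)·28.6 + (3/1)·39.7 = 159 cfs.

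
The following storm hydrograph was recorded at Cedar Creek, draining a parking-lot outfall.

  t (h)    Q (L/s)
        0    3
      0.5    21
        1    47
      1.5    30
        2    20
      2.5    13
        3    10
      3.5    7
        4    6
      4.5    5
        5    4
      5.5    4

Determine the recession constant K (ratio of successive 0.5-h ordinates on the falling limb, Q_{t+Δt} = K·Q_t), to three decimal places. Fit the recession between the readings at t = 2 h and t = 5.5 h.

K ≈ 0.795

Using the recession-limb readings at t = 2 h and t = 5.5 h: Q falls from 20 to 4 L/s over 7 intervals.
K = (Q₂/Q₁)^(1/7) = (4/20)^(1/7) = 0.795.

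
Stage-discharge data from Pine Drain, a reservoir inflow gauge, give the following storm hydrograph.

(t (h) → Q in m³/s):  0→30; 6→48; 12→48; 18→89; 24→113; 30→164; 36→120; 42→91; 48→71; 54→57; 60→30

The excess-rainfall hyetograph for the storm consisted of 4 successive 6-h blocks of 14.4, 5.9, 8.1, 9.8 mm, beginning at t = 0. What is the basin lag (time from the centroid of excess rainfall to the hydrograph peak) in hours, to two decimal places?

Centroid of excess rainfall: t_c = Σ P_i·t̄_i / ΣP_i = 11.0890 h (block centres at 3, 9, 15, 21 h).
Hydrograph peak occurs at t = 30 h, so basin lag t_L = 30 − 11.0890 = 18.91 h.

t_L ≈ 18.91 h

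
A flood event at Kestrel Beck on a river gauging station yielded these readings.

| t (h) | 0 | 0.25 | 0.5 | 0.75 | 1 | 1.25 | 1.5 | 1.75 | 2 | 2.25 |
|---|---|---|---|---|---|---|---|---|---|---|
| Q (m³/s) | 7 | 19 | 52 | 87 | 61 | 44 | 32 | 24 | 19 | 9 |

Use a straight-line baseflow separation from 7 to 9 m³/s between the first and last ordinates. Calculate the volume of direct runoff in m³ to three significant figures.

Direct-runoff ordinates (Q − Q_b): 0.00, 11.78, 44.56, 79.33, 53.11, 35.89, 23.67, 15.44, 10.22, 0.00 m³/s.
ΣQ_DR = 274.0 m³/s.
With Δt = 0.25 h = 900 s, V = ΣQ_DR · Δt = 274.0 × 900 = 2.47 × 10^5 m³.

V ≈ 2.47 × 10^5 m³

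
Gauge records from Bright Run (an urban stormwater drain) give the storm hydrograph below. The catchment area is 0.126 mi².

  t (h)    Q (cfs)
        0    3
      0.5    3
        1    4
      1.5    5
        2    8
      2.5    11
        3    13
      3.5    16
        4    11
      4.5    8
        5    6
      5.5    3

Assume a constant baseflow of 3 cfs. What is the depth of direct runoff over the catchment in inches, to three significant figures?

d ≈ 0.338 in

Direct runoff: 0.0, 0.0, 1.0, 2.0, 5.0, 8.0, 10.0, 13.0, 8.0, 5.0, 3.0, 0.0 cfs; ΣQ_DR = 55.00 cfs.
V = ΣQ_DR · Δt = 55.00 × 1800 s = 99000 ft³.
Over A = 0.126 mi², depth = V / A = 0.338 in.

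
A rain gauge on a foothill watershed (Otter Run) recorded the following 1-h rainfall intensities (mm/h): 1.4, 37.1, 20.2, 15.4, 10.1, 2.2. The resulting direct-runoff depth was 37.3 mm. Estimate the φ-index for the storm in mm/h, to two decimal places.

Only the 3 blocks with intensity above φ contribute runoff: 37.1, 20.2, 15.4 mm/h.
Σ(I−φ)·Δt = d  ⇒  (37.1+20.2+15.4 − 3φ)·1 = 37.3
φ = (72.70 − 37.3/1) / 3 = 11.80 mm/h.

φ ≈ 11.80 mm/h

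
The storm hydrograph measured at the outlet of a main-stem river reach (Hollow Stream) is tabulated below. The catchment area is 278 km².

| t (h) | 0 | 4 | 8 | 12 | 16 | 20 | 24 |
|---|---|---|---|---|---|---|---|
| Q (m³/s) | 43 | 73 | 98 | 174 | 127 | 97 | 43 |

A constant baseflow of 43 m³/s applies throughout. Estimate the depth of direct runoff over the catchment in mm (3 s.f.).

d ≈ 18.3 mm

Direct runoff: 0.0, 30.0, 55.0, 131.0, 84.0, 54.0, 0.0 m³/s; ΣQ_DR = 354.0 m³/s.
V = ΣQ_DR · Δt = 354.0 × 14400 s = 5.098 × 10^6 m³.
Over A = 278 km², depth = V / A = 18.3 mm.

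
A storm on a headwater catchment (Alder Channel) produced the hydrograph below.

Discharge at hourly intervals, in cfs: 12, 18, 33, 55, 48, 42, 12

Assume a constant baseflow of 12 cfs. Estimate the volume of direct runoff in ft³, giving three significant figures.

V ≈ 4.90 × 10^5 ft³

Direct-runoff ordinates (Q − Q_b): 0.0, 6.0, 21.0, 43.0, 36.0, 30.0, 0.0 cfs.
ΣQ_DR = 136.0 cfs.
With Δt = 1 h = 3600 s, V = ΣQ_DR · Δt = 136.0 × 3600 = 4.90 × 10^5 ft³.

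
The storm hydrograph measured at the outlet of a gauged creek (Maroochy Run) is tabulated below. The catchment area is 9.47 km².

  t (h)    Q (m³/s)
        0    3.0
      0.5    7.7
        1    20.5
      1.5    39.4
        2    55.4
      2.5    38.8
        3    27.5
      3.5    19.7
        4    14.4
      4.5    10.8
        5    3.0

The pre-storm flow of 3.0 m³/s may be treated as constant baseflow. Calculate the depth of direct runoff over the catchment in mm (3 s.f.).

d ≈ 39.4 mm

Direct runoff: 0.0, 4.7, 17.5, 36.4, 52.4, 35.8, 24.5, 16.7, 11.4, 7.8, 0.0 m³/s; ΣQ_DR = 207.2 m³/s.
V = ΣQ_DR · Δt = 207.2 × 1800 s = 3.730 × 10^5 m³.
Over A = 9.47 km², depth = V / A = 39.4 mm.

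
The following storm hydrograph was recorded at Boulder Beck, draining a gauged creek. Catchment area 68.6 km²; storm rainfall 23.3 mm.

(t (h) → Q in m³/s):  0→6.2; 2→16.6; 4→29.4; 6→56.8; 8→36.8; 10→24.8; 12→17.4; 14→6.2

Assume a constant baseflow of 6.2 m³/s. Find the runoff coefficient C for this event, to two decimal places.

ΣQ_DR = 144.6 m³/s; V = ΣQ_DR·Δt = 1.041 × 10^6 m³.
Runoff depth d = V / A = 15.18 mm.
C = d / P = 15.18 / 23.3 = 0.65.

C ≈ 0.65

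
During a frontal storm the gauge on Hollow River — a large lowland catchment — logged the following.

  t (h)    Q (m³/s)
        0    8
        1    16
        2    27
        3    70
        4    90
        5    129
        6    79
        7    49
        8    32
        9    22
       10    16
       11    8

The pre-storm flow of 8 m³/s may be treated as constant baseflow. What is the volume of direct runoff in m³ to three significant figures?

Direct-runoff ordinates (Q − Q_b): 0.0, 8.0, 19.0, 62.0, 82.0, 121.0, 71.0, 41.0, 24.0, 14.0, 8.0, 0.0 m³/s.
ΣQ_DR = 450.0 m³/s.
With Δt = 1 h = 3600 s, V = ΣQ_DR · Δt = 450.0 × 3600 = 1.62 × 10^6 m³.

V ≈ 1.62 × 10^6 m³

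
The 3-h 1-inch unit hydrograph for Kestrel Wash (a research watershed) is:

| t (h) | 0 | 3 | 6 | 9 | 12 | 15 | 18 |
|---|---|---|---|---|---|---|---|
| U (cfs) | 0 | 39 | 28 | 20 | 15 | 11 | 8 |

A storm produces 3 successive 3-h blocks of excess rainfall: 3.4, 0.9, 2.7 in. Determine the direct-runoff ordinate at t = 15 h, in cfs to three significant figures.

By discrete convolution, Q_j = Σ (P_i / 1 in) · U_{j−i}.
At t = 15 h (j=5): Q = (3.4/1)·11 + (0.9/1)·15 + (2.7/1)·20 = 105 cfs.

Q ≈ 105 cfs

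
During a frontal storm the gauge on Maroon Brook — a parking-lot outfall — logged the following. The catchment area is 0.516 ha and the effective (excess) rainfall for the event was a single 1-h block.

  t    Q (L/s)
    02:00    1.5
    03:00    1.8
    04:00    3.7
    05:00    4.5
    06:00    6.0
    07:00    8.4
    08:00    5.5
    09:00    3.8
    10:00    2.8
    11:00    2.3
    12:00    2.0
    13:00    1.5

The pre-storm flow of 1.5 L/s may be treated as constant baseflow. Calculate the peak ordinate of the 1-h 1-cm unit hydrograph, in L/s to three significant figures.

Direct runoff: 0.0, 0.3, 2.2, 3.0, 4.5, 6.9, 4.0, 2.3, 1.3, 0.8, 0.5, 0.0 L/s; ΣQ_DR = 25.80 L/s, peak = 6.9 L/s.
Runoff depth d = ΣQ_DR·Δt / A = 25.80 × 3600 / (0.516 ha) = 18.00 mm.
The 1-cm UH is the DRH scaled by (10 mm)/d, so U_p = 6.9 × 10/18.00 = 3.83 L/s.

U_p ≈ 3.83 L/s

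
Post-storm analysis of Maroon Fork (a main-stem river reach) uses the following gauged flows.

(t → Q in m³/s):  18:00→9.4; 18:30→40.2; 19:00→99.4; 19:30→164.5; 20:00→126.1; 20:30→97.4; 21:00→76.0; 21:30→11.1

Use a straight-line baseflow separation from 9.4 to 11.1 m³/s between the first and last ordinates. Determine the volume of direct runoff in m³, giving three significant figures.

V ≈ 9.76 × 10^5 m³

Direct-runoff ordinates (Q − Q_b): 0.00, 30.56, 89.51, 154.37, 115.73, 86.79, 65.14, 0.00 m³/s.
ΣQ_DR = 542.1 m³/s.
With Δt = 0.5 h = 1800 s, V = ΣQ_DR · Δt = 542.1 × 1800 = 9.76 × 10^5 m³.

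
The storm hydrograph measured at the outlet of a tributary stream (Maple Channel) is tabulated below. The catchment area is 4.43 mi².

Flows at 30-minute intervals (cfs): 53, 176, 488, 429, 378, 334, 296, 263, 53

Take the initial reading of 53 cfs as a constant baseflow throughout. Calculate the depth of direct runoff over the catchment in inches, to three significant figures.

Direct runoff: 0.0, 123.0, 435.0, 376.0, 325.0, 281.0, 243.0, 210.0, 0.0 cfs; ΣQ_DR = 1993 cfs.
V = ΣQ_DR · Δt = 1993 × 1800 s = 3.587 × 10^6 ft³.
Over A = 4.43 mi², depth = V / A = 0.349 in.

d ≈ 0.349 in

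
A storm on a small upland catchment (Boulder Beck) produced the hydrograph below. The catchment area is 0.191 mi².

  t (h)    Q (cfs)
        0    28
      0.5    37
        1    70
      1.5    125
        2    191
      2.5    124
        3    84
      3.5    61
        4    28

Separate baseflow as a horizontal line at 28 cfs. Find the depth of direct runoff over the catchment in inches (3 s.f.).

Direct runoff: 0.0, 9.0, 42.0, 97.0, 163.0, 96.0, 56.0, 33.0, 0.0 cfs; ΣQ_DR = 496.0 cfs.
V = ΣQ_DR · Δt = 496.0 × 1800 s = 8.928 × 10^5 ft³.
Over A = 0.191 mi², depth = V / A = 2.01 in.

d ≈ 2.01 in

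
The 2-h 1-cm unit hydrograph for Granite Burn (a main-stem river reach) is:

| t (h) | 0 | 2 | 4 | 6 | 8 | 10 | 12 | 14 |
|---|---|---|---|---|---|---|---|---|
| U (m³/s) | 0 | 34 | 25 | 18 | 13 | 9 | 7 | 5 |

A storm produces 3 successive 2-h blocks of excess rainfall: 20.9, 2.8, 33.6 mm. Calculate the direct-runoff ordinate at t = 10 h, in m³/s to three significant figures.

Q ≈ 82.9 m³/s

By discrete convolution, Q_j = Σ (P_i / 10 mm) · U_{j−i}.
At t = 10 h (j=5): Q = (20.9/10)·9 + (2.8/10)·13 + (33.6/10)·18 = 82.9 m³/s.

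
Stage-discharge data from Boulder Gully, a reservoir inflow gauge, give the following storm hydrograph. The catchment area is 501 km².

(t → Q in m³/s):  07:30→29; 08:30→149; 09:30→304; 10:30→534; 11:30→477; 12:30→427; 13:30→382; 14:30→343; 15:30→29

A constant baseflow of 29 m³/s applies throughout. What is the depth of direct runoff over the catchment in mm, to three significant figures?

d ≈ 17.3 mm

Direct runoff: 0.0, 120.0, 275.0, 505.0, 448.0, 398.0, 353.0, 314.0, 0.0 m³/s; ΣQ_DR = 2413 m³/s.
V = ΣQ_DR · Δt = 2413 × 3600 s = 8.687 × 10^6 m³.
Over A = 501 km², depth = V / A = 17.3 mm.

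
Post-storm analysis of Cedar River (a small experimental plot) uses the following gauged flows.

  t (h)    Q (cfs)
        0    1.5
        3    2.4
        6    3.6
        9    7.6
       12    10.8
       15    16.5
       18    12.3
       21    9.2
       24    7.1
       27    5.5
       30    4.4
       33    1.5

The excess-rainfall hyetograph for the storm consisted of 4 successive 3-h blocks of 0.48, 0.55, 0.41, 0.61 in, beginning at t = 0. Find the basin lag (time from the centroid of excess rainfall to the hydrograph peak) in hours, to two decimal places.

t_L ≈ 8.82 h

Centroid of excess rainfall: t_c = Σ P_i·t̄_i / ΣP_i = 6.1829 h (block centres at 1.5, 4.5, 7.5, 10.5 h).
Hydrograph peak occurs at t = 15 h, so basin lag t_L = 15 − 6.1829 = 8.82 h.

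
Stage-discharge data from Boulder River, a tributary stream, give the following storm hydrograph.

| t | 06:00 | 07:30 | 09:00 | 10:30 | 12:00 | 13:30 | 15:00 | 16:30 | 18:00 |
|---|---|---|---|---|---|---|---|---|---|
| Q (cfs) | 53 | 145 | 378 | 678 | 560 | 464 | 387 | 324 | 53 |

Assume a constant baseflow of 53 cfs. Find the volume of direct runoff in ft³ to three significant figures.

V ≈ 1.39 × 10^7 ft³

Direct-runoff ordinates (Q − Q_b): 0.0, 92.0, 325.0, 625.0, 507.0, 411.0, 334.0, 271.0, 0.0 cfs.
ΣQ_DR = 2565 cfs.
With Δt = 1.5 h = 5400 s, V = ΣQ_DR · Δt = 2565 × 5400 = 1.39 × 10^7 ft³.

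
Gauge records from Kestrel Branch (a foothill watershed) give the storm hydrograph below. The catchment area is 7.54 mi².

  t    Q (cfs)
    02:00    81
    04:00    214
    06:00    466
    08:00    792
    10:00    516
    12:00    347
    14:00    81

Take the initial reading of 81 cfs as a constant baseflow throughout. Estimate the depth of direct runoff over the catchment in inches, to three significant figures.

Direct runoff: 0.0, 133.0, 385.0, 711.0, 435.0, 266.0, 0.0 cfs; ΣQ_DR = 1930 cfs.
V = ΣQ_DR · Δt = 1930 × 7200 s = 1.390 × 10^7 ft³.
Over A = 7.54 mi², depth = V / A = 0.793 in.

d ≈ 0.793 in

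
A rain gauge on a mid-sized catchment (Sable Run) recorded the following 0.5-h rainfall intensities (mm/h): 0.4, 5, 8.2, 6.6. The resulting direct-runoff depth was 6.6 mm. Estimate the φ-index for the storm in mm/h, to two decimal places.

φ ≈ 2.20 mm/h

Only the 3 blocks with intensity above φ contribute runoff: 5, 8.2, 6.6 mm/h.
Σ(I−φ)·Δt = d  ⇒  (5+8.2+6.6 − 3φ)·0.5 = 6.6
φ = (19.80 − 6.6/0.5) / 3 = 2.20 mm/h.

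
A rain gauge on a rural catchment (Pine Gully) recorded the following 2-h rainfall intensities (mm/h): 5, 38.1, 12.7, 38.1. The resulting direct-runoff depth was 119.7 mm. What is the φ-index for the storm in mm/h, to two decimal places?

Only the 3 blocks with intensity above φ contribute runoff: 38.1, 12.7, 38.1 mm/h.
Σ(I−φ)·Δt = d  ⇒  (38.1+12.7+38.1 − 3φ)·2 = 119.7
φ = (88.90 − 119.7/2) / 3 = 9.68 mm/h.

φ ≈ 9.68 mm/h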